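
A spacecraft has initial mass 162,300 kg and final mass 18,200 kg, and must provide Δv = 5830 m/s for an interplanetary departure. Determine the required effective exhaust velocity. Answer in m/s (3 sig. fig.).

v_e ≈ 2660 m/s

ln(m₀/m_f) = ln(162300/18200) = ln(8.918) = 2.1880.
v_e = Δv / ln(m₀/m_f) = 5830 / 2.1880 = 2664.5 m/s.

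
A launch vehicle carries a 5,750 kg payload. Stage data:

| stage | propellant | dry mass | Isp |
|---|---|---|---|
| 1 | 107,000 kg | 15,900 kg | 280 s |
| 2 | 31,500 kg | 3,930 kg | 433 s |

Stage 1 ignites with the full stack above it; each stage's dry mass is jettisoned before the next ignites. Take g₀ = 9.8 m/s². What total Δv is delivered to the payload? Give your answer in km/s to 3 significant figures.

Ignition mass of stage 1 = 107,000+15,900 + 31,500+3,930 + 5,750 = 164,080 kg.
Stage 1: m₀ = 164,080 kg, m_f = 164,080 − 107,000 = 57,080 kg; Δv = 280×9.8×ln(2.875) = 2744.0×1.0559 ≈ 2897 m/s.
Stage 2: m₀ = 41,180 kg, m_f = 41,180 − 31,500 = 9,680 kg; Δv = 433×9.8×ln(4.254) = 4243.4×1.4479 ≈ 6144 m/s.
Total Δv = 2897 + 6144 = 9041 m/s.

Δv ≈ 9.04 km/s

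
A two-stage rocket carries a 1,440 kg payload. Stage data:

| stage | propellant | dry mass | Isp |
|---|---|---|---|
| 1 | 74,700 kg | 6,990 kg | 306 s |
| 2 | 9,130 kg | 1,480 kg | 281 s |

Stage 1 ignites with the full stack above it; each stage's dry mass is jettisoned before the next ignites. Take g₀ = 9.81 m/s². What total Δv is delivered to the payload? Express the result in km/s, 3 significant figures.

Ignition mass of stage 1 = 74,700+6,990 + 9,130+1,480 + 1,440 = 93,740 kg.
Stage 1: m₀ = 93,740 kg, m_f = 93,740 − 74,700 = 19,040 kg; Δv = 306×9.81×ln(4.923) = 3001.9×1.5940 ≈ 4785 m/s.
Stage 2: m₀ = 12,050 kg, m_f = 12,050 − 9,130 = 2,920 kg; Δv = 281×9.81×ln(4.127) = 2756.6×1.4175 ≈ 3907 m/s.
Total Δv = 4785 + 3907 = 8692 m/s.

Δv ≈ 8.69 km/s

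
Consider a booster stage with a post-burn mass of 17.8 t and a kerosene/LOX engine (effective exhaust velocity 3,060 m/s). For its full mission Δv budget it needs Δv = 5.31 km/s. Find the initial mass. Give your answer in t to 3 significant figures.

From the ideal rocket equation, m₀/m_f = exp(Δv / v_e) = exp(5310 / 3060.0) = exp(1.7353) = 5.6706.
m₀ = m_f × 5.6706 = 17.8 × 5.6706 = 100.937 t.

initial mass ≈ 101 t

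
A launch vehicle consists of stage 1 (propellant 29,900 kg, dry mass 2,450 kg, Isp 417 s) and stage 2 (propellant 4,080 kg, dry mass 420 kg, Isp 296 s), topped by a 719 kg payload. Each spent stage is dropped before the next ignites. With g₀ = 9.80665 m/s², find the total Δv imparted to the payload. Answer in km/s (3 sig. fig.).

Δv ≈ 10.9 km/s

Ignition mass of stage 1 = 29,900+2,450 + 4,080+420 + 719 = 37,569 kg.
Stage 1: m₀ = 37,569 kg, m_f = 37,569 − 29,900 = 7,669 kg; Δv = 417×9.80665×ln(4.899) = 4089.4×1.5890 ≈ 6498 m/s.
Stage 2: m₀ = 5,219 kg, m_f = 5,219 − 4,080 = 1,139 kg; Δv = 296×9.80665×ln(4.582) = 2902.8×1.5222 ≈ 4418 m/s.
Total Δv = 6498 + 4418 = 10916 m/s.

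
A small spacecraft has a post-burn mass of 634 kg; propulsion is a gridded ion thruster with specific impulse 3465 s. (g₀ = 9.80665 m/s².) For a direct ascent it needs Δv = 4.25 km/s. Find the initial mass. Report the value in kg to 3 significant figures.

v_e = Isp · g₀ = 3465 × 9.80665 = 33980.0 m/s.
m₀/m_f = exp(Δv / v_e) = exp(4250 / 33980.0) = exp(0.1251) = 1.1332.
m₀ = m_f × 1.1332 = 634 × 1.1332 = 718.449 kg.

initial mass ≈ 718 kg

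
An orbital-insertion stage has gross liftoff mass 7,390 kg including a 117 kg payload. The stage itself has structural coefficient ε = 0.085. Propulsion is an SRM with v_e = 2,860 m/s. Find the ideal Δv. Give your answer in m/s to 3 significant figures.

Stage wet mass = m₀ − payload = 7,390 − 117 = 7,273 kg.
Stage dry mass = ε × stage wet mass = 0.085 × 7,273 = 618.205 kg.
Burnout mass m_f = stage dry + payload = 618.205 + 117 = 735.205 kg.
Using Δv = v_e ln(m₀/m_f): Δv = v_e · ln(7,390/735.205) = 2860.0 × ln(10.05) = 2860.0 × 2.3077 ≈ 6600 m/s.

Δv ≈ 6600 m/s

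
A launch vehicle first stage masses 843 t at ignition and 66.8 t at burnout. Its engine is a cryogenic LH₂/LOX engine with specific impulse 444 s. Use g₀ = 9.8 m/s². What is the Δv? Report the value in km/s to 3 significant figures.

Δv ≈ 11.0 km/s

v_e = Isp · g₀ = 444 × 9.8 = 4351.2 m/s.
Δv = v_e · ln(m₀/m_f) = 4351.2 × ln(12.62) = 4351.2 × 2.5353 ≈ 11031.4 m/s.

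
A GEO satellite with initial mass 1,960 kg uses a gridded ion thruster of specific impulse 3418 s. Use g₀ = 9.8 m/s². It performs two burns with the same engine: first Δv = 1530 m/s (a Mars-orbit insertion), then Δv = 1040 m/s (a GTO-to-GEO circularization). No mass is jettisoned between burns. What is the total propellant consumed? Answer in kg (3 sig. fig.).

total propellant consumed ≈ 145 kg

v_e = Isp · g₀ = 3418 × 9.8 = 33496.4 m/s.
After the first burn: m = 1960 × exp(−1530/33496.4) = 1960 × 0.95535 = 1,872.49 kg.
After the second burn: m = 1,872.49 × exp(−1040/33496.4) = 1,872.49 × 0.96943 = 1,815.25 kg.
Total propellant = m₀ − m_final = 1960 − 1,815.25 = 144.75 kg.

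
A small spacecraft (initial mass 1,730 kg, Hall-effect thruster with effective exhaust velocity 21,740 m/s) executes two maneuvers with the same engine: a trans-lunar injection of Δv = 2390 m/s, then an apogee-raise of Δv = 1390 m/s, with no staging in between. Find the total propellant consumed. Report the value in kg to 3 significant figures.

total propellant consumed ≈ 276 kg

After the first burn: m = 1730 × exp(−2390/21740.0) = 1730 × 0.89589 = 1,549.89 kg.
After the second burn: m = 1,549.89 × exp(−1390/21740.0) = 1,549.89 × 0.93806 = 1,453.89 kg.
Total propellant = m₀ − m_final = 1730 − 1,453.89 = 276.11 kg.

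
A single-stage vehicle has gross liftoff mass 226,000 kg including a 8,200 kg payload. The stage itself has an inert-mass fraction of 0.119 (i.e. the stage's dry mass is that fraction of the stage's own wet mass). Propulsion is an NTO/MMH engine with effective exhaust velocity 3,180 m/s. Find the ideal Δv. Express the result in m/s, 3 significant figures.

Δv ≈ 6010 m/s

Stage wet mass = m₀ − payload = 226,000 − 8,200 = 217,800 kg.
Stage dry mass = ε × stage wet mass = 0.119 × 217,800 = 25,918.2 kg.
Burnout mass m_f = stage dry + payload = 25,918.2 + 8,200 = 34,118.2 kg.
Δv = v_e · ln(226,000/34,118.2) = 3180.0 × ln(6.624) = 3180.0 × 1.8907 ≈ 6012 m/s.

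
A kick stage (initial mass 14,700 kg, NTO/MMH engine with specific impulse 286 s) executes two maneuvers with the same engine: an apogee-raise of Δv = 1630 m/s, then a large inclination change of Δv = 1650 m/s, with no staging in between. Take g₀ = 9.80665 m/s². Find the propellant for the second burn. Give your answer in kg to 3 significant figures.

v_e = Isp · g₀ = 286 × 9.80665 = 2804.7 m/s.
After the first burn: m = 14700 × exp(−1630/2804.7) = 14700 × 0.55925 = 8,220.98 kg.
After the second burn: m = 8,220.98 × exp(−1650/2804.7) = 8,220.98 × 0.55527 = 4,564.86 kg.
Second-burn propellant = 8,220.98 − 4,564.86 = 3,656.12 kg.

propellant for the second burn ≈ 3660 kg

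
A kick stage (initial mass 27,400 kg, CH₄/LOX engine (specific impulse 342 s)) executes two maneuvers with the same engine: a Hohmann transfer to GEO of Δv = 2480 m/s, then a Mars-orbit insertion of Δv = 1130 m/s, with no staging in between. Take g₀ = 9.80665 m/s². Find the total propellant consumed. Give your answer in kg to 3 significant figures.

total propellant consumed ≈ 18100 kg

v_e = Isp · g₀ = 342 × 9.80665 = 3353.9 m/s.
After the first burn: m = 27400 × exp(−2480/3353.9) = 27400 × 0.47738 = 13,080.2 kg.
After the second burn: m = 13,080.2 × exp(−1130/3353.9) = 13,080.2 × 0.71396 = 9,338.74 kg.
Total propellant = m₀ − m_final = 27400 − 9,338.74 = 18,061.26 kg.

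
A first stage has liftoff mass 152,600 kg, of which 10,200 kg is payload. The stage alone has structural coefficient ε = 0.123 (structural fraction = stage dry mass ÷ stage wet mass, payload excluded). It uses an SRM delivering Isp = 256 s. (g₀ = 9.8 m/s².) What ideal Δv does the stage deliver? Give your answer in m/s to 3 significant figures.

Δv ≈ 4280 m/s

Stage wet mass = m₀ − payload = 152,600 − 10,200 = 142,400 kg.
Stage dry mass = ε × stage wet mass = 0.123 × 142,400 = 17,515.2 kg.
Burnout mass m_f = stage dry + payload = 17,515.2 + 10,200 = 27,715.2 kg.
v_e = Isp · g₀ = 256 × 9.8 = 2508.8 m/s.
Using Δv = v_e ln(m₀/m_f): Δv = v_e · ln(152,600/27,715.2) = 2508.8 × ln(5.506) = 2508.8 × 1.7058 ≈ 4280 m/s.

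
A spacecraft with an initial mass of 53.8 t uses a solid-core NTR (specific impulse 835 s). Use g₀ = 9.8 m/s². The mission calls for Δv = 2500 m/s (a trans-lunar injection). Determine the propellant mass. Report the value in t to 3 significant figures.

v_e = Isp · g₀ = 835 × 9.8 = 8183.0 m/s.
m₀/m_f = exp(Δv / v_e) = exp(2500 / 8183.0) = exp(0.3055) = 1.3573.
m_f = 53.8 / 1.3573 = 39.6375 t, so propellant = m₀ − m_f = 53.8 − 39.6375 = 14.1625 t.

propellant mass ≈ 14.2 t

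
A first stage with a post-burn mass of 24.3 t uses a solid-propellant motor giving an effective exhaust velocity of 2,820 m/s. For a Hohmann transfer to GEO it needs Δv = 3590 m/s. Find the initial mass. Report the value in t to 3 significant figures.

Using Δv = v_e ln(m₀/m_f): m₀/m_f = exp(Δv / v_e) = exp(3590 / 2820.0) = exp(1.2730) = 3.5717.
m₀ = m_f × 3.5717 = 24.3 × 3.5717 = 86.7923 t.

initial mass ≈ 86.8 t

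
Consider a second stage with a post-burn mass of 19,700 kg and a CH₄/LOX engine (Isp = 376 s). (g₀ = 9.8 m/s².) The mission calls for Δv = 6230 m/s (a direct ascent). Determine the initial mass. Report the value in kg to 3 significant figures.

initial mass ≈ 107000 kg

v_e = Isp · g₀ = 376 × 9.8 = 3684.8 m/s.
By the Tsiolkovsky rocket equation, m₀/m_f = exp(Δv / v_e) = exp(6230 / 3684.8) = exp(1.6907) = 5.4234.
m₀ = m_f × 5.4234 = 19,700 × 5.4234 = 106,841 kg.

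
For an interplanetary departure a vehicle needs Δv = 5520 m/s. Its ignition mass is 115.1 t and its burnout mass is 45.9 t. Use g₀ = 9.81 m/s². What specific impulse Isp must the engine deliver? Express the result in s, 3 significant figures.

ln(m₀/m_f) = ln(115100/45900) = ln(2.508) = 0.9193.
By the Tsiolkovsky rocket equation, v_e = Δv / ln(m₀/m_f) = 5520 / 0.9193 = 6004.3 m/s.
Isp = v_e / g₀ = 6004.3 / 9.81 = 612.1 s.

Isp ≈ 612 s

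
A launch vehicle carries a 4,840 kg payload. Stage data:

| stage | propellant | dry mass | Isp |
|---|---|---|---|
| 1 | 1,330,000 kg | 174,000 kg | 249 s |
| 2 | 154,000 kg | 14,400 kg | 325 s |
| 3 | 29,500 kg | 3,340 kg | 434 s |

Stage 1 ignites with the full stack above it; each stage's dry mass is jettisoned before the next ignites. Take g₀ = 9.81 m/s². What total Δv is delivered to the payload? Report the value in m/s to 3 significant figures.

Ignition mass of stage 1 = 1,330,000+174,000 + 154,000+14,400 + 29,500+3,340 + 4,840 = 1,710,080 kg.
Stage 1: m₀ = 1,710,080 kg, m_f = 1,710,080 − 1,330,000 = 380,080 kg; Δv = 249×9.81×ln(4.499) = 2442.7×1.5039 ≈ 3674 m/s.
Stage 2: m₀ = 206,080 kg, m_f = 206,080 − 154,000 = 52,080 kg; Δv = 325×9.81×ln(3.957) = 3188.2×1.3755 ≈ 4385 m/s.
Stage 3: m₀ = 37,680 kg, m_f = 37,680 − 29,500 = 8,180 kg; Δv = 434×9.81×ln(4.606) = 4257.5×1.5274 ≈ 6503 m/s.
Total Δv = 3674 + 4385 + 6503 = 14562 m/s.

Δv ≈ 14600 m/s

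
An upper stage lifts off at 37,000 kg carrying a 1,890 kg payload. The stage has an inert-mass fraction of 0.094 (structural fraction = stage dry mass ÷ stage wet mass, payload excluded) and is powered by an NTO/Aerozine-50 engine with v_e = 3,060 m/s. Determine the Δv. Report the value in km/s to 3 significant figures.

Δv ≈ 6.01 km/s

Stage wet mass = m₀ − payload = 37,000 − 1,890 = 35,110 kg.
Stage dry mass = ε × stage wet mass = 0.094 × 35,110 = 3,300.34 kg.
Burnout mass m_f = stage dry + payload = 3,300.34 + 1,890 = 5,190.34 kg.
Δv = v_e · ln(37,000/5,190.34) = 3060.0 × ln(7.129) = 3060.0 × 1.9641 ≈ 6010 m/s.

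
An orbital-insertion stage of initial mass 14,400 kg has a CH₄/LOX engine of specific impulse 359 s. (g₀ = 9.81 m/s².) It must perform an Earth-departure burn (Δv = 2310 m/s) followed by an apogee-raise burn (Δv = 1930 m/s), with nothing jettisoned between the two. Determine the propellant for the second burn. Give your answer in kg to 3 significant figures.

propellant for the second burn ≈ 3150 kg

v_e = Isp · g₀ = 359 × 9.81 = 3521.8 m/s.
After the first burn: m = 14400 × exp(−2310/3521.8) = 14400 × 0.51897 = 7,473.17 kg.
After the second burn: m = 7,473.17 × exp(−1930/3521.8) = 7,473.17 × 0.57810 = 4,320.24 kg.
Second-burn propellant = 7,473.17 − 4,320.24 = 3,152.93 kg.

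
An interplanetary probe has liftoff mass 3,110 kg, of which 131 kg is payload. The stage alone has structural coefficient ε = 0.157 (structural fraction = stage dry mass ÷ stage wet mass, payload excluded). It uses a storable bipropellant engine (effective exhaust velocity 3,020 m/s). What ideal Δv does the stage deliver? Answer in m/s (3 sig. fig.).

Δv ≈ 4980 m/s

Stage wet mass = m₀ − payload = 3,110 − 131 = 2,979 kg.
Stage dry mass = ε × stage wet mass = 0.157 × 2,979 = 467.703 kg.
Burnout mass m_f = stage dry + payload = 467.703 + 131 = 598.703 kg.
Δv = v_e · ln(3,110/598.703) = 3020.0 × ln(5.195) = 3020.0 × 1.6476 ≈ 4976 m/s.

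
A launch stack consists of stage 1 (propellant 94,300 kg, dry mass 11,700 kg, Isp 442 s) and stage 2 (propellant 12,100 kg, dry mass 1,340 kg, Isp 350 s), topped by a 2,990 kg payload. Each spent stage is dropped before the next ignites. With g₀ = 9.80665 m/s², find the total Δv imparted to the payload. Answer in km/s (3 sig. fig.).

Ignition mass of stage 1 = 94,300+11,700 + 12,100+1,340 + 2,990 = 122,430 kg.
Stage 1: m₀ = 122,430 kg, m_f = 122,430 − 94,300 = 28,130 kg; Δv = 442×9.80665×ln(4.352) = 4334.5×1.4707 ≈ 6375 m/s.
Stage 2: m₀ = 16,430 kg, m_f = 16,430 − 12,100 = 4,330 kg; Δv = 350×9.80665×ln(3.794) = 3432.3×1.3335 ≈ 4577 m/s.
Total Δv = 6375 + 4577 = 10952 m/s.

Δv ≈ 11.0 km/s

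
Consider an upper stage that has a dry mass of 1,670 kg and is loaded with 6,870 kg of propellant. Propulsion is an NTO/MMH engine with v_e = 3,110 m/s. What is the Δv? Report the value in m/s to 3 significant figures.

Δv ≈ 5080 m/s

m₀ = m_dry + m_prop = 1,670 + 6,870 = 8,540 kg.
Rocket equation: Δv = v_e · ln(m₀/m_f) = 3110.0 × ln(5.114) = 3110.0 × 1.6319 ≈ 5075.3 m/s.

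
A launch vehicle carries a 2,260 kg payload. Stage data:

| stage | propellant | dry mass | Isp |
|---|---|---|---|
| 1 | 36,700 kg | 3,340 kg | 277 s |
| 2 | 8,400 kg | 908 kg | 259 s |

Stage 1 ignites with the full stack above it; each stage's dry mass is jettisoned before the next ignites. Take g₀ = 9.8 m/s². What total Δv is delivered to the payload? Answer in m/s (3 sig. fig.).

Ignition mass of stage 1 = 36,700+3,340 + 8,400+908 + 2,260 = 51,608 kg.
Stage 1: m₀ = 51,608 kg, m_f = 51,608 − 36,700 = 14,908 kg; Δv = 277×9.8×ln(3.462) = 2714.6×1.2418 ≈ 3371 m/s.
Stage 2: m₀ = 11,568 kg, m_f = 11,568 − 8,400 = 3,168 kg; Δv = 259×9.8×ln(3.652) = 2538.2×1.2951 ≈ 3287 m/s.
Total Δv = 3371 + 3287 = 6658 m/s.

Δv ≈ 6660 m/s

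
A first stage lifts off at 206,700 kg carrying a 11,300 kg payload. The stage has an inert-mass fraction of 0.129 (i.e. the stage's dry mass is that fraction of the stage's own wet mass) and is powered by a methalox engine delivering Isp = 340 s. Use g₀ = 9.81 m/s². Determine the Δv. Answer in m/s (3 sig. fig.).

Δv ≈ 5780 m/s

Stage wet mass = m₀ − payload = 206,700 − 11,300 = 195,400 kg.
Stage dry mass = ε × stage wet mass = 0.129 × 195,400 = 25,206.6 kg.
Burnout mass m_f = stage dry + payload = 25,206.6 + 11,300 = 36,506.6 kg.
v_e = Isp · g₀ = 340 × 9.81 = 3335.4 m/s.
Δv = v_e · ln(206,700/36,506.6) = 3335.4 × ln(5.662) = 3335.4 × 1.7338 ≈ 5783 m/s.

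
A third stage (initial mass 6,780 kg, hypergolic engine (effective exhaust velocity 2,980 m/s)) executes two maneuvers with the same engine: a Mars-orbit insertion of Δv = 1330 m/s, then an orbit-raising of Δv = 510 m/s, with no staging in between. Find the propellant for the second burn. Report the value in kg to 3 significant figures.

After the first burn: m = 6780 × exp(−1330/2980.0) = 6780 × 0.63999 = 4,339.13 kg.
After the second burn: m = 4,339.13 × exp(−510/2980.0) = 4,339.13 × 0.84270 = 3,656.58 kg.
Second-burn propellant = 4,339.13 − 3,656.58 = 682.55 kg.

propellant for the second burn ≈ 683 kg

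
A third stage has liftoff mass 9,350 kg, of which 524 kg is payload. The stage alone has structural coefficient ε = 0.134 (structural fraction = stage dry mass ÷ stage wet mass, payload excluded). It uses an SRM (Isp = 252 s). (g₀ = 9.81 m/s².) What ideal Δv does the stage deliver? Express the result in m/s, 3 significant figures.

Δv ≈ 4200 m/s

Stage wet mass = m₀ − payload = 9,350 − 524 = 8,826 kg.
Stage dry mass = ε × stage wet mass = 0.134 × 8,826 = 1,182.68 kg.
Burnout mass m_f = stage dry + payload = 1,182.68 + 524 = 1,706.68 kg.
v_e = Isp · g₀ = 252 × 9.81 = 2472.1 m/s.
By the Tsiolkovsky rocket equation, Δv = v_e · ln(9,350/1,706.68) = 2472.1 × ln(5.478) = 2472.1 × 1.7008 ≈ 4205 m/s.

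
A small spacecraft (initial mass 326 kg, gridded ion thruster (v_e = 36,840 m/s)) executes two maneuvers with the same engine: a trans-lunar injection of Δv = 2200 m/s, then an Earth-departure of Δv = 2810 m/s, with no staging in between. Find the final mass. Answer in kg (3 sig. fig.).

After the first burn: m = 326 × exp(−2200/36840.0) = 326 × 0.94203 = 307.102 kg.
After the second burn: m = 307.102 × exp(−2810/36840.0) = 307.102 × 0.92656 = 284.548 kg.

final mass ≈ 285 kg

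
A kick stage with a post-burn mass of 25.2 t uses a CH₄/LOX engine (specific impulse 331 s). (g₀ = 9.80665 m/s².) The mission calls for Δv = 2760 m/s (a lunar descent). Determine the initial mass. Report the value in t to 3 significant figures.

initial mass ≈ 59.0 t

v_e = Isp · g₀ = 331 × 9.80665 = 3246.0 m/s.
m₀/m_f = exp(Δv / v_e) = exp(2760 / 3246.0) = exp(0.8503) = 2.3403.
m₀ = m_f × 2.3403 = 25.2 × 2.3403 = 58.9756 t.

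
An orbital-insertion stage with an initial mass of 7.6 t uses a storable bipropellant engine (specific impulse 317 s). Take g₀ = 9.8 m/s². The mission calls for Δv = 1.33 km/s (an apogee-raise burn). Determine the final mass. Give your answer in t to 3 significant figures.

v_e = Isp · g₀ = 317 × 9.8 = 3106.6 m/s.
Rocket equation: m₀/m_f = exp(Δv / v_e) = exp(1330 / 3106.6) = exp(0.4281) = 1.5344.
m_f = m₀ / 1.5344 = 7.6 / 1.5344 = 4.95308 t.

final mass ≈ 4.95 t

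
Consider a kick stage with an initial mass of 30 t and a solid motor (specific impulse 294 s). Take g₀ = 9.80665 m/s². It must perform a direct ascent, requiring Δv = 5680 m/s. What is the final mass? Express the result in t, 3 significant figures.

final mass ≈ 4.18 t

v_e = Isp · g₀ = 294 × 9.80665 = 2883.2 m/s.
From the ideal rocket equation, m₀/m_f = exp(Δv / v_e) = exp(5680 / 2883.2) = exp(1.9701) = 7.1711.
m_f = m₀ / 7.1711 = 30 / 7.1711 = 4.18346 t.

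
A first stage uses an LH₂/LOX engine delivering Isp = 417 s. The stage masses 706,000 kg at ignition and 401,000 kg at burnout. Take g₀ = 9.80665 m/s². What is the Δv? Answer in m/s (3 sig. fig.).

v_e = Isp · g₀ = 417 × 9.80665 = 4089.4 m/s.
Using Δv = v_e ln(m₀/m_f): Δv = v_e · ln(m₀/m_f) = 4089.4 × ln(1.761) = 4089.4 × 0.5657 ≈ 2313.2 m/s.

Δv ≈ 2310 m/s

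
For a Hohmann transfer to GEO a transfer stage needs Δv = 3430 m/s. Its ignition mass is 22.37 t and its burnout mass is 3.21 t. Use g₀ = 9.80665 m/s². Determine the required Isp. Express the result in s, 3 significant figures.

Isp ≈ 180 s

ln(m₀/m_f) = ln(22370/3210) = ln(6.969) = 1.9414.
Rocket equation: v_e = Δv / ln(m₀/m_f) = 3430 / 1.9414 = 1766.7 m/s.
Isp = v_e / g₀ = 1766.7 / 9.80665 = 180.2 s.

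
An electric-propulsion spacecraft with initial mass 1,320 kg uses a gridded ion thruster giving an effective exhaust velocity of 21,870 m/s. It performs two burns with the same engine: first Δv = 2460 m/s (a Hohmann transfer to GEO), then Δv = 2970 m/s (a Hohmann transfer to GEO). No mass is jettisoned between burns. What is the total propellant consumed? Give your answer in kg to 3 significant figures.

total propellant consumed ≈ 290 kg

After the first burn: m = 1320 × exp(−2460/21870.0) = 1320 × 0.89361 = 1,179.57 kg.
After the second burn: m = 1,179.57 × exp(−2970/21870.0) = 1,179.57 × 0.87302 = 1,029.79 kg.
Total propellant = m₀ − m_final = 1320 − 1,029.79 = 290.21 kg.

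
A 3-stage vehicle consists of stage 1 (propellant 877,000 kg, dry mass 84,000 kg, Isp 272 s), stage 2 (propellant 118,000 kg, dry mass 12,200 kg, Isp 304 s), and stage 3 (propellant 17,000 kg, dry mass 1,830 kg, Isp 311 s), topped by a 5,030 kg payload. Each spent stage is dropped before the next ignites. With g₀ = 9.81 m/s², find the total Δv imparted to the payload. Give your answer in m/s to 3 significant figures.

Ignition mass of stage 1 = 877,000+84,000 + 118,000+12,200 + 17,000+1,830 + 5,030 = 1,115,060 kg.
Stage 1: m₀ = 1,115,060 kg, m_f = 1,115,060 − 877,000 = 238,060 kg; Δv = 272×9.81×ln(4.684) = 2668.3×1.5441 ≈ 4120 m/s.
Stage 2: m₀ = 154,060 kg, m_f = 154,060 − 118,000 = 36,060 kg; Δv = 304×9.81×ln(4.272) = 2982.2×1.4522 ≈ 4331 m/s.
Stage 3: m₀ = 23,860 kg, m_f = 23,860 − 17,000 = 6,860 kg; Δv = 311×9.81×ln(3.478) = 3050.9×1.2465 ≈ 3803 m/s.
Total Δv = 4120 + 4331 + 3803 = 12254 m/s.

Δv ≈ 12300 m/s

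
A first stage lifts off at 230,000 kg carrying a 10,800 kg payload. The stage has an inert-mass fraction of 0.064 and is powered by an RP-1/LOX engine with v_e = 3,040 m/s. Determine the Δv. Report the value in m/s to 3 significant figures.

Δv ≈ 6770 m/s

Stage wet mass = m₀ − payload = 230,000 − 10,800 = 219,200 kg.
Stage dry mass = ε × stage wet mass = 0.064 × 219,200 = 14,028.8 kg.
Burnout mass m_f = stage dry + payload = 14,028.8 + 10,800 = 24,828.8 kg.
By the Tsiolkovsky rocket equation, Δv = v_e · ln(230,000/24,828.8) = 3040.0 × ln(9.263) = 3040.0 × 2.2261 ≈ 6767 m/s.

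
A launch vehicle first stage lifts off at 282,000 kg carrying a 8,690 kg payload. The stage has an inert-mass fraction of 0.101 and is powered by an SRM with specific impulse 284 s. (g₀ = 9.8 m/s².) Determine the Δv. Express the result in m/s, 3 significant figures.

Stage wet mass = m₀ − payload = 282,000 − 8,690 = 273,310 kg.
Stage dry mass = ε × stage wet mass = 0.101 × 273,310 = 27,604.3 kg.
Burnout mass m_f = stage dry + payload = 27,604.3 + 8,690 = 36,294.3 kg.
v_e = Isp · g₀ = 284 × 9.8 = 2783.2 m/s.
From the ideal rocket equation, Δv = v_e · ln(282,000/36,294.3) = 2783.2 × ln(7.77) = 2783.2 × 2.0502 ≈ 5706 m/s.

Δv ≈ 5710 m/s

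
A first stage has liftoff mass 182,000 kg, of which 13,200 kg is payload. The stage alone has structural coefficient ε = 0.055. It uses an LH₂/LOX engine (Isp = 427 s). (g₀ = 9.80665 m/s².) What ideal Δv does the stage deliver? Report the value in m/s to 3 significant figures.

Stage wet mass = m₀ − payload = 182,000 − 13,200 = 168,800 kg.
Stage dry mass = ε × stage wet mass = 0.055 × 168,800 = 9,284 kg.
Burnout mass m_f = stage dry + payload = 9,284 + 13,200 = 22,484 kg.
v_e = Isp · g₀ = 427 × 9.80665 = 4187.4 m/s.
From the ideal rocket equation, Δv = v_e · ln(182,000/22,484) = 4187.4 × ln(8.095) = 4187.4 × 2.0912 ≈ 8757 m/s.

Δv ≈ 8760 m/s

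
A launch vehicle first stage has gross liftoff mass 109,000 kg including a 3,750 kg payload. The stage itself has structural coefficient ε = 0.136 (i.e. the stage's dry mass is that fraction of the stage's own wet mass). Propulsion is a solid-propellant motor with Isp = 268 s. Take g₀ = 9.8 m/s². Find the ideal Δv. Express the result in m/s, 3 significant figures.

Δv ≈ 4720 m/s

Stage wet mass = m₀ − payload = 109,000 − 3,750 = 105,250 kg.
Stage dry mass = ε × stage wet mass = 0.136 × 105,250 = 14,314 kg.
Burnout mass m_f = stage dry + payload = 14,314 + 3,750 = 18,064 kg.
v_e = Isp · g₀ = 268 × 9.8 = 2626.4 m/s.
Using Δv = v_e ln(m₀/m_f): Δv = v_e · ln(109,000/18,064) = 2626.4 × ln(6.034) = 2626.4 × 1.7974 ≈ 4721 m/s.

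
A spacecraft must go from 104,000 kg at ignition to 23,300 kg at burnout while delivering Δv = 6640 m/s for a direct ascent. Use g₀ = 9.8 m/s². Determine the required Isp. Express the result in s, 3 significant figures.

Isp ≈ 453 s

ln(m₀/m_f) = ln(104000/23300) = ln(4.464) = 1.4959.
v_e = Δv / ln(m₀/m_f) = 6640 / 1.4959 = 4438.7 m/s.
Isp = v_e / g₀ = 4438.7 / 9.8 = 452.9 s.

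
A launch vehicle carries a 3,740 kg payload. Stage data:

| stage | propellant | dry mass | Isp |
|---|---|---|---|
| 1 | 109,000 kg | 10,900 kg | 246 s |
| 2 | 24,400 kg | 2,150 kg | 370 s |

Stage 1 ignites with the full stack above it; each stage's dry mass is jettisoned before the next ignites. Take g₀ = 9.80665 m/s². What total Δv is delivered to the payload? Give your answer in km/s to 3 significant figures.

Ignition mass of stage 1 = 109,000+10,900 + 24,400+2,150 + 3,740 = 150,190 kg.
Stage 1: m₀ = 150,190 kg, m_f = 150,190 − 109,000 = 41,190 kg; Δv = 246×9.80665×ln(3.646) = 2412.4×1.2937 ≈ 3121 m/s.
Stage 2: m₀ = 30,290 kg, m_f = 30,290 − 24,400 = 5,890 kg; Δv = 370×9.80665×ln(5.143) = 3628.5×1.6376 ≈ 5942 m/s.
Total Δv = 3121 + 5942 = 9063 m/s.

Δv ≈ 9.06 km/s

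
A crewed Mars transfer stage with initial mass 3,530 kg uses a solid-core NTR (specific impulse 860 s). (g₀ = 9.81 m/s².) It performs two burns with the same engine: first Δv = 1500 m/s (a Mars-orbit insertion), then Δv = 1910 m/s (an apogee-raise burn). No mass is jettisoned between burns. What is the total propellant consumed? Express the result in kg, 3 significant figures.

v_e = Isp · g₀ = 860 × 9.81 = 8436.6 m/s.
After the first burn: m = 3530 × exp(−1500/8436.6) = 3530 × 0.83711 = 2,955 kg.
After the second burn: m = 2,955 × exp(−1910/8436.6) = 2,955 × 0.79740 = 2,356.32 kg.
Total propellant = m₀ − m_final = 3530 − 2,356.32 = 1,173.68 kg.

total propellant consumed ≈ 1170 kg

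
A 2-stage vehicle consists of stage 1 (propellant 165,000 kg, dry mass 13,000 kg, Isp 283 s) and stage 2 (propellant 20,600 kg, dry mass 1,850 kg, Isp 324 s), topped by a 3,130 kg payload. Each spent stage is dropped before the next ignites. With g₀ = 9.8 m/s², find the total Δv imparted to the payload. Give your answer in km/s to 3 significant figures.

Ignition mass of stage 1 = 165,000+13,000 + 20,600+1,850 + 3,130 = 203,580 kg.
Stage 1: m₀ = 203,580 kg, m_f = 203,580 − 165,000 = 38,580 kg; Δv = 283×9.8×ln(5.277) = 2773.4×1.6633 ≈ 4613 m/s.
Stage 2: m₀ = 25,580 kg, m_f = 25,580 − 20,600 = 4,980 kg; Δv = 324×9.8×ln(5.137) = 3175.2×1.6364 ≈ 5196 m/s.
Total Δv = 4613 + 5196 = 9809 m/s.

Δv ≈ 9.81 km/s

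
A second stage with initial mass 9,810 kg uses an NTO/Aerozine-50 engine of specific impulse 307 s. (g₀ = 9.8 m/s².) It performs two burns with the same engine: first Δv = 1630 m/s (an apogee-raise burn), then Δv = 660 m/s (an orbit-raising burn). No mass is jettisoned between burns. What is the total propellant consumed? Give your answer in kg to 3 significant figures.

total propellant consumed ≈ 5230 kg

v_e = Isp · g₀ = 307 × 9.8 = 3008.6 m/s.
After the first burn: m = 9810 × exp(−1630/3008.6) = 9810 × 0.58171 = 5,706.58 kg.
After the second burn: m = 5,706.58 × exp(−660/3008.6) = 5,706.58 × 0.80302 = 4,582.5 kg.
Total propellant = m₀ − m_final = 9810 − 4,582.5 = 5,227.5 kg.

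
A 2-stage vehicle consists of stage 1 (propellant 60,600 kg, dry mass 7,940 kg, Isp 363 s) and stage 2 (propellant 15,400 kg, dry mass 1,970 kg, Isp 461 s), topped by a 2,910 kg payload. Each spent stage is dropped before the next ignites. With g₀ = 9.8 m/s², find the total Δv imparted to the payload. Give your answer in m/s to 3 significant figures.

Δv ≈ 10500 m/s

Ignition mass of stage 1 = 60,600+7,940 + 15,400+1,970 + 2,910 = 88,820 kg.
Stage 1: m₀ = 88,820 kg, m_f = 88,820 − 60,600 = 28,220 kg; Δv = 363×9.8×ln(3.147) = 3557.4×1.1466 ≈ 4079 m/s.
Stage 2: m₀ = 20,280 kg, m_f = 20,280 − 15,400 = 4,880 kg; Δv = 461×9.8×ln(4.156) = 4517.8×1.4245 ≈ 6436 m/s.
Total Δv = 4079 + 6436 = 10515 m/s.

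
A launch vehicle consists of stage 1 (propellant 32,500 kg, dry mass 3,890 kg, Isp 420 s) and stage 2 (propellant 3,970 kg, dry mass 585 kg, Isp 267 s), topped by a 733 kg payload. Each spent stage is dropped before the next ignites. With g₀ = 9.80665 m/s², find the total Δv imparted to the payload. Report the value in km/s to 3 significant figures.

Δv ≈ 9.87 km/s

Ignition mass of stage 1 = 32,500+3,890 + 3,970+585 + 733 = 41,678 kg.
Stage 1: m₀ = 41,678 kg, m_f = 41,678 − 32,500 = 9,178 kg; Δv = 420×9.80665×ln(4.541) = 4118.8×1.5132 ≈ 6232 m/s.
Stage 2: m₀ = 5,288 kg, m_f = 5,288 − 3,970 = 1,318 kg; Δv = 267×9.80665×ln(4.012) = 2618.4×1.3893 ≈ 3638 m/s.
Total Δv = 6232 + 3638 = 9870 m/s.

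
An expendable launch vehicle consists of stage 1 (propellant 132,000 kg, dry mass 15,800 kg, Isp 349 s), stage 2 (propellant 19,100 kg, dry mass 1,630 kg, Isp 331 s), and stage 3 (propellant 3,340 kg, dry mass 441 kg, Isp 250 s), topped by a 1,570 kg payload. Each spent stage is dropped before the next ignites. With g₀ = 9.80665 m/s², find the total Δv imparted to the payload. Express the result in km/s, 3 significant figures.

Δv ≈ 11.5 km/s

Ignition mass of stage 1 = 132,000+15,800 + 19,100+1,630 + 3,340+441 + 1,570 = 173,881 kg.
Stage 1: m₀ = 173,881 kg, m_f = 173,881 − 132,000 = 41,881 kg; Δv = 349×9.80665×ln(4.152) = 3422.5×1.4235 ≈ 4872 m/s.
Stage 2: m₀ = 26,081 kg, m_f = 26,081 − 19,100 = 6,981 kg; Δv = 331×9.80665×ln(3.736) = 3246.0×1.3180 ≈ 4278 m/s.
Stage 3: m₀ = 5,351 kg, m_f = 5,351 − 3,340 = 2,011 kg; Δv = 250×9.80665×ln(2.661) = 2451.7×0.9787 ≈ 2399 m/s.
Total Δv = 4872 + 4278 + 2399 = 11549 m/s.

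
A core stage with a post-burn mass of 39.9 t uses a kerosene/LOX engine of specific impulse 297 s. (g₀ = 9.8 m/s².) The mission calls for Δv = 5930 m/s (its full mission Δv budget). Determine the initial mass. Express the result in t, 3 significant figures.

initial mass ≈ 306 t

v_e = Isp · g₀ = 297 × 9.8 = 2910.6 m/s.
m₀/m_f = exp(Δv / v_e) = exp(5930 / 2910.6) = exp(2.0374) = 7.6705.
m₀ = m_f × 7.6705 = 39.9 × 7.6705 = 306.053 t.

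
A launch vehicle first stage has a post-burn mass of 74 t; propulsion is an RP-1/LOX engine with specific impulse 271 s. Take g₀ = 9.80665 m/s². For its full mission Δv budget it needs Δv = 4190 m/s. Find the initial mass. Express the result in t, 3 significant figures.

initial mass ≈ 358 t

v_e = Isp · g₀ = 271 × 9.80665 = 2657.6 m/s.
From the ideal rocket equation, m₀/m_f = exp(Δv / v_e) = exp(4190 / 2657.6) = exp(1.5766) = 4.8385.
m₀ = m_f × 4.8385 = 74 × 4.8385 = 358.049 t.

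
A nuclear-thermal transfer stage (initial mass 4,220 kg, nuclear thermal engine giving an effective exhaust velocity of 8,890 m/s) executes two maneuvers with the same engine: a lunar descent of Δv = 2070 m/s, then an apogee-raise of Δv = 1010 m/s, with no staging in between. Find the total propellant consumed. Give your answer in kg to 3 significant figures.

total propellant consumed ≈ 1240 kg

After the first burn: m = 4220 × exp(−2070/8890.0) = 4220 × 0.79228 = 3,343.42 kg.
After the second burn: m = 3,343.42 × exp(−1010/8890.0) = 3,343.42 × 0.89261 = 2,984.37 kg.
Total propellant = m₀ − m_final = 4220 − 2,984.37 = 1,235.63 kg.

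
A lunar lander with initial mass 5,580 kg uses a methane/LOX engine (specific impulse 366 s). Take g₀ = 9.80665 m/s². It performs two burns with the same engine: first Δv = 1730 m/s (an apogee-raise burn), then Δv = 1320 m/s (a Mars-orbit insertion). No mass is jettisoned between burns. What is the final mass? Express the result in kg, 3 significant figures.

final mass ≈ 2390 kg

v_e = Isp · g₀ = 366 × 9.80665 = 3589.2 m/s.
After the first burn: m = 5580 × exp(−1730/3589.2) = 5580 × 0.61755 = 3,445.93 kg.
After the second burn: m = 3,445.93 × exp(−1320/3589.2) = 3,445.93 × 0.69228 = 2,385.55 kg.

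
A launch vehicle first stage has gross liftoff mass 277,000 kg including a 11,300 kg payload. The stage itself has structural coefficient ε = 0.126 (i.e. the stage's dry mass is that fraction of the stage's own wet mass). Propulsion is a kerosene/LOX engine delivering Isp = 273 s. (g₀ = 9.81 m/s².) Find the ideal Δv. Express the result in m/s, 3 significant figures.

Δv ≈ 4880 m/s

Stage wet mass = m₀ − payload = 277,000 − 11,300 = 265,700 kg.
Stage dry mass = ε × stage wet mass = 0.126 × 265,700 = 33,478.2 kg.
Burnout mass m_f = stage dry + payload = 33,478.2 + 11,300 = 44,778.2 kg.
v_e = Isp · g₀ = 273 × 9.81 = 2678.1 m/s.
Δv = v_e · ln(277,000/44,778.2) = 2678.1 × ln(6.186) = 2678.1 × 1.8223 ≈ 4880 m/s.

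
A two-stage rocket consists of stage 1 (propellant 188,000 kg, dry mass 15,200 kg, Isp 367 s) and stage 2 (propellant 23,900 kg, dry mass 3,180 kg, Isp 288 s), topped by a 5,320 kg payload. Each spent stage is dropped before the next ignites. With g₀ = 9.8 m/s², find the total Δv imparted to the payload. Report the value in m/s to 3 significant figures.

Ignition mass of stage 1 = 188,000+15,200 + 23,900+3,180 + 5,320 = 235,600 kg.
Stage 1: m₀ = 235,600 kg, m_f = 235,600 − 188,000 = 47,600 kg; Δv = 367×9.8×ln(4.95) = 3596.6×1.5993 ≈ 5752 m/s.
Stage 2: m₀ = 32,400 kg, m_f = 32,400 − 23,900 = 8,500 kg; Δv = 288×9.8×ln(3.812) = 2822.4×1.3381 ≈ 3777 m/s.
Total Δv = 5752 + 3777 = 9529 m/s.

Δv ≈ 9530 m/s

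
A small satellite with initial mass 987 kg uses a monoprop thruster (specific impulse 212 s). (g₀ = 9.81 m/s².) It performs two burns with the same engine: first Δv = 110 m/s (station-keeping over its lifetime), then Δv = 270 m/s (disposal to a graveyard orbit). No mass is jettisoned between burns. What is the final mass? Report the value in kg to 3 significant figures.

v_e = Isp · g₀ = 212 × 9.81 = 2079.7 m/s.
After the first burn: m = 987 × exp(−110/2079.7) = 987 × 0.94848 = 936.15 kg.
After the second burn: m = 936.15 × exp(−270/2079.7) = 936.15 × 0.87825 = 822.174 kg.

final mass ≈ 822 kg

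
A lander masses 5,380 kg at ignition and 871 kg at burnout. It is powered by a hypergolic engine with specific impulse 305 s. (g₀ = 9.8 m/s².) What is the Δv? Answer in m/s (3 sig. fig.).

Δv ≈ 5440 m/s

v_e = Isp · g₀ = 305 × 9.8 = 2989.0 m/s.
Rocket equation: Δv = v_e · ln(m₀/m_f) = 2989.0 × ln(6.177) = 2989.0 × 1.8208 ≈ 5442.4 m/s.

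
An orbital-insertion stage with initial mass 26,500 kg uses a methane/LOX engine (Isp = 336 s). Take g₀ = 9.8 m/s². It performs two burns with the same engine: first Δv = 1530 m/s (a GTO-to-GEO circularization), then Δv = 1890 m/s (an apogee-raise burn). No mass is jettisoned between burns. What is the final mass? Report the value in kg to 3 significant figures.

final mass ≈ 9380 kg

v_e = Isp · g₀ = 336 × 9.8 = 3292.8 m/s.
After the first burn: m = 26500 × exp(−1530/3292.8) = 26500 × 0.62835 = 16,651.3 kg.
After the second burn: m = 16,651.3 × exp(−1890/3292.8) = 16,651.3 × 0.56328 = 9,379.34 kg.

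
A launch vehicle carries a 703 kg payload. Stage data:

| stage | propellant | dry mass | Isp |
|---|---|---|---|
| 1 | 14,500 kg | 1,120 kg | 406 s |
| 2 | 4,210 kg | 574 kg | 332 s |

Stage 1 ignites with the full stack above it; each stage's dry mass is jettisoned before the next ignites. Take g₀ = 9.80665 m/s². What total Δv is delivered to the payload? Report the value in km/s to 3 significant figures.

Δv ≈ 9.37 km/s

Ignition mass of stage 1 = 14,500+1,120 + 4,210+574 + 703 = 21,107 kg.
Stage 1: m₀ = 21,107 kg, m_f = 21,107 − 14,500 = 6,607 kg; Δv = 406×9.80665×ln(3.195) = 3981.5×1.1615 ≈ 4624 m/s.
Stage 2: m₀ = 5,487 kg, m_f = 5,487 − 4,210 = 1,277 kg; Δv = 332×9.80665×ln(4.297) = 3255.8×1.4579 ≈ 4747 m/s.
Total Δv = 4624 + 4747 = 9371 m/s.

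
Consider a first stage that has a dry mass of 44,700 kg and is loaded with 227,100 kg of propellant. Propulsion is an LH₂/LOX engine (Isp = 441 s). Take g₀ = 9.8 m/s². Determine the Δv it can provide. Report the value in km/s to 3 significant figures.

v_e = Isp · g₀ = 441 × 9.8 = 4321.8 m/s.
m₀ = m_dry + m_prop = 44,700 + 227,100 = 271,800 kg.
Rocket equation: Δv = v_e · ln(m₀/m_f) = 4321.8 × ln(6.081) = 4321.8 × 1.8051 ≈ 7801.3 m/s.

Δv ≈ 7.80 km/s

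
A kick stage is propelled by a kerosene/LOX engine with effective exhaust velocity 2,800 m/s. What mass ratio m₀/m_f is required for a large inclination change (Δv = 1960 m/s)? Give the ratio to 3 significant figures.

mass ratio ≈ 2.01

m₀/m_f = exp(Δv / v_e) = exp(1960 / 2800.0) = exp(0.7000) = 2.0138.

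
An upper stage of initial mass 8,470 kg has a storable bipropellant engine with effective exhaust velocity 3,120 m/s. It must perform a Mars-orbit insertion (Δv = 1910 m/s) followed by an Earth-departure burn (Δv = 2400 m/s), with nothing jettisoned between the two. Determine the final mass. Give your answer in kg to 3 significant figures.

After the first burn: m = 8470 × exp(−1910/3120.0) = 8470 × 0.54217 = 4,592.18 kg.
After the second burn: m = 4,592.18 × exp(−2400/3120.0) = 4,592.18 × 0.46337 = 2,127.88 kg.

final mass ≈ 2130 kg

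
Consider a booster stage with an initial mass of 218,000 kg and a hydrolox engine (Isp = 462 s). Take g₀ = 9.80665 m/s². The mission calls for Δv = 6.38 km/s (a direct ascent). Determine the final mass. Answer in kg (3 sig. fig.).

final mass ≈ 53300 kg

v_e = Isp · g₀ = 462 × 9.80665 = 4530.7 m/s.
m₀/m_f = exp(Δv / v_e) = exp(6380 / 4530.7) = exp(1.4082) = 4.0885.
m_f = m₀ / 4.0885 = 218,000 / 4.0885 = 53,320.3 kg.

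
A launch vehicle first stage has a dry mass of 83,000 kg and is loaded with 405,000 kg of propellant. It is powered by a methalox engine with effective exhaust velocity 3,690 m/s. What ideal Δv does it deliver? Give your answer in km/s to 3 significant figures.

Δv ≈ 6.54 km/s

m₀ = m_dry + m_prop = 83,000 + 405,000 = 488,000 kg.
Δv = v_e · ln(m₀/m_f) = 3690.0 × ln(5.88) = 3690.0 × 1.7715 ≈ 6536.7 m/s.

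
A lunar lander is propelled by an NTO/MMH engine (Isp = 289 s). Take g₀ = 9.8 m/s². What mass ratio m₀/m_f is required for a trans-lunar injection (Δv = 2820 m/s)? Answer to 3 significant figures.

mass ratio ≈ 2.71

v_e = Isp · g₀ = 289 × 9.8 = 2832.2 m/s.
Rocket equation: m₀/m_f = exp(Δv / v_e) = exp(2820 / 2832.2) = exp(0.9957) = 2.7066.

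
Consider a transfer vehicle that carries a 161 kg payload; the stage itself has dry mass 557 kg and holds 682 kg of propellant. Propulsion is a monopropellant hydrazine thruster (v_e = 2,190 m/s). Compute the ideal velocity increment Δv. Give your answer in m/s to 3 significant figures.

Δv ≈ 1460 m/s

m₀ = payload + dry + propellant = 161 + 557 + 682 = 1,400 kg.
m_f = payload + dry = 161 + 557 = 718 kg.
From the ideal rocket equation, Δv = v_e · ln(m₀/m_f) = 2190.0 × ln(1.95) = 2190.0 × 0.6678 ≈ 1462.4 m/s.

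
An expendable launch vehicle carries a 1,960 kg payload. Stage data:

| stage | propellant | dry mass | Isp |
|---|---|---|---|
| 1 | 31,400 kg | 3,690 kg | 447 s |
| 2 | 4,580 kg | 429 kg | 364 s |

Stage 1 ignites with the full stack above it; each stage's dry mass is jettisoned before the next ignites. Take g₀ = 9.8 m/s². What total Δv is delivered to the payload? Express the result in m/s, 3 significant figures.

Δv ≈ 9830 m/s

Ignition mass of stage 1 = 31,400+3,690 + 4,580+429 + 1,960 = 42,059 kg.
Stage 1: m₀ = 42,059 kg, m_f = 42,059 − 31,400 = 10,659 kg; Δv = 447×9.8×ln(3.946) = 4380.6×1.3727 ≈ 6013 m/s.
Stage 2: m₀ = 6,969 kg, m_f = 6,969 − 4,580 = 2,389 kg; Δv = 364×9.8×ln(2.917) = 3567.2×1.0706 ≈ 3819 m/s.
Total Δv = 6013 + 3819 = 9832 m/s.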